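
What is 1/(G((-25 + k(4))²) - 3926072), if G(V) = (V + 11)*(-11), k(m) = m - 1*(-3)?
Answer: -1/3929757 ≈ -2.5447e-7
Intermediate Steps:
k(m) = 3 + m (k(m) = m + 3 = 3 + m)
G(V) = -121 - 11*V (G(V) = (11 + V)*(-11) = -121 - 11*V)
1/(G((-25 + k(4))²) - 3926072) = 1/((-121 - 11*(-25 + (3 + 4))²) - 3926072) = 1/((-121 - 11*(-25 + 7)²) - 3926072) = 1/((-121 - 11*(-18)²) - 3926072) = 1/((-121 - 11*324) - 3926072) = 1/((-121 - 3564) - 3926072) = 1/(-3685 - 3926072) = 1/(-3929757) = -1/3929757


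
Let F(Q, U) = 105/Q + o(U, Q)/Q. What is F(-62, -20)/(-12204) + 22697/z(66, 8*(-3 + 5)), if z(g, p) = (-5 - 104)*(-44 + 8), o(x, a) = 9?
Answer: 39754831/6872886 ≈ 5.7843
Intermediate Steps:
F(Q, U) = 114/Q (F(Q, U) = 105/Q + 9/Q = 114/Q)
z(g, p) = 3924 (z(g, p) = -109*(-36) = 3924)
F(-62, -20)/(-12204) + 22697/z(66, 8*(-3 + 5)) = (114/(-62))/(-12204) + 22697/3924 = (114*(-1/62))*(-1/12204) + 22697*(1/3924) = -57/31*(-1/12204) + 22697/3924 = 19/126108 + 22697/3924 = 39754831/6872886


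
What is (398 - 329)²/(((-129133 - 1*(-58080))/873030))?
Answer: -4156495830/71053 ≈ -58499.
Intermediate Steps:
(398 - 329)²/(((-129133 - 1*(-58080))/873030)) = 69²/(((-129133 + 58080)*(1/873030))) = 4761/((-71053*1/873030)) = 4761/(-71053/873030) = 4761*(-873030/71053) = -4156495830/71053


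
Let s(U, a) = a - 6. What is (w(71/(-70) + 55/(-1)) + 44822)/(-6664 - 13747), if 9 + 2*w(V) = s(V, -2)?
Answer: -89627/40822 ≈ -2.1956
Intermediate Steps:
s(U, a) = -6 + a
w(V) = -17/2 (w(V) = -9/2 + (-6 - 2)/2 = -9/2 + (1/2)*(-8) = -9/2 - 4 = -17/2)
(w(71/(-70) + 55/(-1)) + 44822)/(-6664 - 13747) = (-17/2 + 44822)/(-6664 - 13747) = (89627/2)/(-20411) = (89627/2)*(-1/20411) = -89627/40822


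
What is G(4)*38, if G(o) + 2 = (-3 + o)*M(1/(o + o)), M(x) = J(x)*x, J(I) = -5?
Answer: -399/4 ≈ -99.750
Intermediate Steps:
M(x) = -5*x
G(o) = -2 - 5*(-3 + o)/(2*o) (G(o) = -2 + (-3 + o)*(-5/(o + o)) = -2 + (-3 + o)*(-5*1/(2*o)) = -2 + (-3 + o)*(-5/(2*o)) = -2 - 5*(-3 + o)/(2*o))
G(4)*38 = ((3/2)*(5 - 3*4)/4)*38 = ((3/2)*(¼)*(5 - 12))*38 = ((3/2)*(¼)*(-7))*38 = -21/8*38 = -399/4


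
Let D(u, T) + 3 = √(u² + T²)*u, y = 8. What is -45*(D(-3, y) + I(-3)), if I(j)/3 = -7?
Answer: 1080 + 135*√73 ≈ 2233.4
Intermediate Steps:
I(j) = -21 (I(j) = 3*(-7) = -21)
D(u, T) = -3 + u*√(T² + u²) (D(u, T) = -3 + √(u² + T²)*u = -3 + √(T² + u²)*u = -3 + u*√(T² + u²))
-45*(D(-3, y) + I(-3)) = -45*((-3 - 3*√(8² + (-3)²)) - 21) = -45*((-3 - 3*√(64 + 9)) - 21) = -45*((-3 - 3*√73) - 21) = -45*(-24 - 3*√73) = 1080 + 135*√73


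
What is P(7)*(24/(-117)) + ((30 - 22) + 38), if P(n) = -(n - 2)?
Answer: 1834/39 ≈ 47.026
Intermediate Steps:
P(n) = 2 - n (P(n) = -(-2 + n) = 2 - n)
P(7)*(24/(-117)) + ((30 - 22) + 38) = (2 - 1*7)*(24/(-117)) + ((30 - 22) + 38) = (2 - 7)*(24*(-1/117)) + (8 + 38) = -5*(-8/39) + 46 = 40/39 + 46 = 1834/39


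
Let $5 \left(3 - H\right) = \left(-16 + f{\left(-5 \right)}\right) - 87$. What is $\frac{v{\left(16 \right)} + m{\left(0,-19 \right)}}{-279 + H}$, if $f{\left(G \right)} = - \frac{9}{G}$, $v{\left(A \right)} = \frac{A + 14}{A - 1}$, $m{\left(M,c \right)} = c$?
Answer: $\frac{425}{6394} \approx 0.066469$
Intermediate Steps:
$v{\left(A \right)} = \frac{14 + A}{-1 + A}$
$H = \frac{581}{25}$ ($H = 3 - \frac{\left(-16 - \frac{9}{-5}\right) - 87}{5} = 3 - \frac{\left(-16 - - \frac{9}{5}\right) - 87}{5} = 3 - \frac{\left(-16 + \frac{9}{5}\right) - 87}{5} = 3 - \frac{- \frac{71}{5} - 87}{5} = 3 - - \frac{506}{25} = 3 + \frac{506}{25} = \frac{581}{25} \approx 23.24$)
$\frac{v{\left(16 \right)} + m{\left(0,-19 \right)}}{-279 + H} = \frac{\frac{14 + 16}{-1 + 16} - 19}{-279 + \frac{581}{25}} = \frac{\frac{1}{15} \cdot 30 - 19}{- \frac{6394}{25}} = \left(\frac{1}{15} \cdot 30 - 19\right) \left(- \frac{25}{6394}\right) = \left(2 - 19\right) \left(- \frac{25}{6394}\right) = \left(-17\right) \left(- \frac{25}{6394}\right) = \frac{425}{6394}$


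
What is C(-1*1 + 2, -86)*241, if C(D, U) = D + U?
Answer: -20485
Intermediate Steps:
C(-1*1 + 2, -86)*241 = ((-1*1 + 2) - 86)*241 = ((-1 + 2) - 86)*241 = (1 - 86)*241 = -85*241 = -20485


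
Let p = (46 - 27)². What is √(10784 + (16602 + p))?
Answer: 3*√3083 ≈ 166.57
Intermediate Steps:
p = 361 (p = 19² = 361)
√(10784 + (16602 + p)) = √(10784 + (16602 + 361)) = √(10784 + 16963) = √27747 = 3*√3083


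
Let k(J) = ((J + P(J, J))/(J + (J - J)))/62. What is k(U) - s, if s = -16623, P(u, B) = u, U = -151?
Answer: 515314/31 ≈ 16623.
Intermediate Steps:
k(J) = 1/31 (k(J) = ((J + J)/(J + (J - J)))/62 = ((2*J)/(J + 0))*(1/62) = ((2*J)/J)*(1/62) = 2*(1/62) = 1/31)
k(U) - s = 1/31 - 1*(-16623) = 1/31 + 16623 = 515314/31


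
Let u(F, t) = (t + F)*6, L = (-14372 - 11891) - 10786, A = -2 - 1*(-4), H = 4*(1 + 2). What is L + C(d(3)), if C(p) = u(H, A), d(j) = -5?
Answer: -36965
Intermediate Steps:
H = 12 (H = 4*3 = 12)
A = 2 (A = -2 + 4 = 2)
L = -37049 (L = -26263 - 10786 = -37049)
u(F, t) = 6*F + 6*t (u(F, t) = (F + t)*6 = 6*F + 6*t)
C(p) = 84 (C(p) = 6*12 + 6*2 = 72 + 12 = 84)
L + C(d(3)) = -37049 + 84 = -36965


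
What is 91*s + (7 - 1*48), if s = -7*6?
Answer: -3863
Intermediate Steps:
s = -42
91*s + (7 - 1*48) = 91*(-42) + (7 - 1*48) = -3822 + (7 - 48) = -3822 - 41 = -3863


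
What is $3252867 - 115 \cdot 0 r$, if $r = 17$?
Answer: $3252867$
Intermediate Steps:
$3252867 - 115 \cdot 0 r = 3252867 - 115 \cdot 0 \cdot 17 = 3252867 - 0 \cdot 17 = 3252867 - 0 = 3252867 + 0 = 3252867$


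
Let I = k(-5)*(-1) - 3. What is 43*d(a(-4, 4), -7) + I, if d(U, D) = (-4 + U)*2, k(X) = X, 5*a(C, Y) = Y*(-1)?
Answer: -2054/5 ≈ -410.80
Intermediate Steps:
a(C, Y) = -Y/5 (a(C, Y) = (Y*(-1))/5 = (-Y)/5 = -Y/5)
d(U, D) = -8 + 2*U
I = 2 (I = -5*(-1) - 3 = 5 - 3 = 2)
43*d(a(-4, 4), -7) + I = 43*(-8 + 2*(-⅕*4)) + 2 = 43*(-8 + 2*(-⅘)) + 2 = 43*(-8 - 8/5) + 2 = 43*(-48/5) + 2 = -2064/5 + 2 = -2054/5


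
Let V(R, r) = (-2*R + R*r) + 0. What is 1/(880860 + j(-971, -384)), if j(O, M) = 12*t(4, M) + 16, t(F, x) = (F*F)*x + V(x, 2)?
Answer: 1/807148 ≈ 1.2389e-6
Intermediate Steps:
V(R, r) = -2*R + R*r
t(F, x) = x*F**2 (t(F, x) = (F*F)*x + x*(-2 + 2) = F**2*x + x*0 = x*F**2 + 0 = x*F**2)
j(O, M) = 16 + 192*M (j(O, M) = 12*(M*4**2) + 16 = 12*(M*16) + 16 = 12*(16*M) + 16 = 192*M + 16 = 16 + 192*M)
1/(880860 + j(-971, -384)) = 1/(880860 + (16 + 192*(-384))) = 1/(880860 + (16 - 73728)) = 1/(880860 - 73712) = 1/807148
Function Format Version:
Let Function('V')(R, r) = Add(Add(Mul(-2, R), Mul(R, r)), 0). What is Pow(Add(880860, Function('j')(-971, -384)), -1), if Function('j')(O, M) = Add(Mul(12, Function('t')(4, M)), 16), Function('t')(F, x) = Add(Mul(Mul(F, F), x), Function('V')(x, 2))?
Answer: Rational(1, 807148) ≈ 1.2389e-6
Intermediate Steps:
Function('V')(R, r) = Add(Mul(-2, R), Mul(R, r))
Function('t')(F, x) = Mul(x, Pow(F, 2)) (Function('t')(F, x) = Add(Mul(Mul(F, F), x), Mul(x, Add(-2, 2))) = Add(Mul(Pow(F, 2), x), Mul(x, 0)) = Add(Mul(x, Pow(F, 2)), 0) = Mul(x, Pow(F, 2)))
Function('j')(O, M) = Add(16, Mul(192, M)) (Function('j')(O, M) = Add(Mul(12, Mul(M, Pow(4, 2))), 16) = Add(Mul(12, Mul(M, 16)), 16) = Add(Mul(12, Mul(16, M)), 16) = Add(Mul(192, M), 16) = Add(16, Mul(192, M)))
Pow(Add(880860, Function('j')(-971, -384)), -1) = Pow(Add(880860, Add(16, Mul(192, -384))), -1) = Pow(Add(880860, Add(16, -73728)), -1) = Pow(Add(880860, -73712), -1) = Pow(807148, -1) = Rational(1, 807148)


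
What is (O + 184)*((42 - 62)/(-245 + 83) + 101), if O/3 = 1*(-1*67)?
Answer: -139247/81 ≈ -1719.1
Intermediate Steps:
O = -201 (O = 3*(1*(-1*67)) = 3*(1*(-67)) = 3*(-67) = -201)
(O + 184)*((42 - 62)/(-245 + 83) + 101) = (-201 + 184)*((42 - 62)/(-245 + 83) + 101) = -17*(-20/(-162) + 101) = -17*(-20*(-1/162) + 101) = -17*(10/81 + 101) = -17*8191/81 = -139247/81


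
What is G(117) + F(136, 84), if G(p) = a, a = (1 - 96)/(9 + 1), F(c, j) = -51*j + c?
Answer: -8315/2 ≈ -4157.5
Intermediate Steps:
F(c, j) = c - 51*j
a = -19/2 (a = -95/10 = -95*⅒ = -19/2 ≈ -9.5000)
G(p) = -19/2
G(117) + F(136, 84) = -19/2 + (136 - 51*84) = -19/2 + (136 - 4284) = -19/2 - 4148 = -8315/2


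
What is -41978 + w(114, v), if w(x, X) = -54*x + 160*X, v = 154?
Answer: -23494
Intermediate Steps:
-41978 + w(114, v) = -41978 + (-54*114 + 160*154) = -41978 + (-6156 + 24640) = -41978 + 18484 = -23494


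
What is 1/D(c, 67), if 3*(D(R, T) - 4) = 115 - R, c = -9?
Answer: 3/136 ≈ 0.022059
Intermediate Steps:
D(R, T) = 127/3 - R/3 (D(R, T) = 4 + (115 - R)/3 = 4 + (115/3 - R/3) = 127/3 - R/3)
1/D(c, 67) = 1/(127/3 - ⅓*(-9)) = 1/(127/3 + 3) = 1/(136/3) = 3/136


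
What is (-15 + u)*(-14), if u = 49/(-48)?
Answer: 5383/24 ≈ 224.29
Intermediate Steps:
u = -49/48 (u = 49*(-1/48) = -49/48 ≈ -1.0208)
(-15 + u)*(-14) = (-15 - 49/48)*(-14) = -769/48*(-14) = 5383/24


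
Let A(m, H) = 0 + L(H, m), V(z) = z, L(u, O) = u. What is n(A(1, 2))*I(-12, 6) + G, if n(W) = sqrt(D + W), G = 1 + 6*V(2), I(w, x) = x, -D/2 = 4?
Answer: 13 + 6*I*sqrt(6) ≈ 13.0 + 14.697*I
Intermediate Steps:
D = -8 (D = -2*4 = -8)
A(m, H) = H (A(m, H) = 0 + H = H)
G = 13 (G = 1 + 6*2 = 1 + 12 = 13)
n(W) = sqrt(-8 + W)
n(A(1, 2))*I(-12, 6) + G = sqrt(-8 + 2)*6 + 13 = sqrt(-6)*6 + 13 = (I*sqrt(6))*6 + 13 = 6*I*sqrt(6) + 13 = 13 + 6*I*sqrt(6)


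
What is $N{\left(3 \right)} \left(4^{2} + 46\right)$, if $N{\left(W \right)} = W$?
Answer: $186$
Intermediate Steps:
$N{\left(3 \right)} \left(4^{2} + 46\right) = 3 \left(4^{2} + 46\right) = 3 \left(16 + 46\right) = 3 \cdot 62 = 186$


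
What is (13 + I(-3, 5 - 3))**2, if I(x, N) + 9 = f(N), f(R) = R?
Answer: 36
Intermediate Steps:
I(x, N) = -9 + N
(13 + I(-3, 5 - 3))**2 = (13 + (-9 + (5 - 3)))**2 = (13 + (-9 + 2))**2 = (13 - 7)**2 = 6**2 = 36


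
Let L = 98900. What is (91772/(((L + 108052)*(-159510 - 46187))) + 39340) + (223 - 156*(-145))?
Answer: 661773336212695/10642351386 ≈ 62183.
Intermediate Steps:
(91772/(((L + 108052)*(-159510 - 46187))) + 39340) + (223 - 156*(-145)) = (91772/(((98900 + 108052)*(-159510 - 46187))) + 39340) + (223 - 156*(-145)) = (91772/((206952*(-205697))) + 39340) + (223 + 22620) = (91772/(-42569405544) + 39340) + 22843 = (91772*(-1/42569405544) + 39340) + 22843 = (-22943/10642351386 + 39340) + 22843 = 418670103502297/10642351386 + 22843 = 661773336212695/10642351386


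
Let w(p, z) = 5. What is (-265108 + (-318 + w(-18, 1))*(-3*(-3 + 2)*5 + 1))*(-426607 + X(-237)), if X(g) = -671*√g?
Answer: 115233376412 + 181247836*I*√237 ≈ 1.1523e+11 + 2.7903e+9*I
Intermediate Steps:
(-265108 + (-318 + w(-18, 1))*(-3*(-3 + 2)*5 + 1))*(-426607 + X(-237)) = (-265108 + (-318 + 5)*(-3*(-3 + 2)*5 + 1))*(-426607 - 671*I*√237) = (-265108 - 313*(-3*(-1)*5 + 1))*(-426607 - 671*I*√237) = (-265108 - 313*(3*5 + 1))*(-426607 - 671*I*√237) = (-265108 - 313*(15 + 1))*(-426607 - 671*I*√237) = (-265108 - 313*16)*(-426607 - 671*I*√237) = (-265108 - 5008)*(-426607 - 671*I*√237) = -270116*(-426607 - 671*I*√237) = 115233376412 + 181247836*I*√237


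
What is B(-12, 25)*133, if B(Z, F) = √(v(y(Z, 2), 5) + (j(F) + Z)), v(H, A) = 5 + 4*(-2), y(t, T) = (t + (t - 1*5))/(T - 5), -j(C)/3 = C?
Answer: 399*I*√10 ≈ 1261.7*I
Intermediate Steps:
j(C) = -3*C
y(t, T) = (-5 + 2*t)/(-5 + T) (y(t, T) = (t + (t - 5))/(-5 + T) = (t + (-5 + t))/(-5 + T) = (-5 + 2*t)/(-5 + T))
v(H, A) = -3 (v(H, A) = 5 - 8 = -3)
B(Z, F) = √(-3 + Z - 3*F) (B(Z, F) = √(-3 + (-3*F + Z)) = √(-3 + (Z - 3*F)) = √(-3 + Z - 3*F))
B(-12, 25)*133 = √(-3 - 12 - 3*25)*133 = √(-3 - 12 - 75)*133 = √(-90)*133 = (3*I*√10)*133 = 399*I*√10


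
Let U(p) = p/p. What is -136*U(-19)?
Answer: -136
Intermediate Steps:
U(p) = 1
-136*U(-19) = -136*1 = -136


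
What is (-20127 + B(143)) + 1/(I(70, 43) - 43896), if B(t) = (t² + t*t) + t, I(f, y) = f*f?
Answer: 815562343/38996 ≈ 20914.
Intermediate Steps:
I(f, y) = f²
B(t) = t + 2*t² (B(t) = (t² + t²) + t = 2*t² + t = t + 2*t²)
(-20127 + B(143)) + 1/(I(70, 43) - 43896) = (-20127 + 143*(1 + 2*143)) + 1/(70² - 43896) = (-20127 + 143*(1 + 286)) + 1/(4900 - 43896) = (-20127 + 143*287) + 1/(-38996) = (-20127 + 41041) - 1/38996 = 20914 - 1/38996 = 815562343/38996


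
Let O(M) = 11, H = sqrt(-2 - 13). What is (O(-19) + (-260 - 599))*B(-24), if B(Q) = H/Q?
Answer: 106*I*sqrt(15)/3 ≈ 136.85*I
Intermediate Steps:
H = I*sqrt(15) (H = sqrt(-15) = I*sqrt(15) ≈ 3.873*I)
B(Q) = I*sqrt(15)/Q (B(Q) = (I*sqrt(15))/Q = I*sqrt(15)/Q)
(O(-19) + (-260 - 599))*B(-24) = (11 + (-260 - 599))*(I*sqrt(15)/(-24)) = (11 - 859)*(I*sqrt(15)*(-1/24)) = -(-106)*I*sqrt(15)/3 = 106*I*sqrt(15)/3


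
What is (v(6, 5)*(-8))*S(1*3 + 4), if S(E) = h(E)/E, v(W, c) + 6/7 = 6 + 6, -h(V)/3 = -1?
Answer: -1872/49 ≈ -38.204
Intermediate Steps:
h(V) = 3 (h(V) = -3*(-1) = 3)
v(W, c) = 78/7 (v(W, c) = -6/7 + (6 + 6) = -6/7 + 12 = 78/7)
S(E) = 3/E
(v(6, 5)*(-8))*S(1*3 + 4) = ((78/7)*(-8))*(3/(1*3 + 4)) = -1872/(7*(3 + 4)) = -1872/(7*7) = -624/7*3/7 = -1872/49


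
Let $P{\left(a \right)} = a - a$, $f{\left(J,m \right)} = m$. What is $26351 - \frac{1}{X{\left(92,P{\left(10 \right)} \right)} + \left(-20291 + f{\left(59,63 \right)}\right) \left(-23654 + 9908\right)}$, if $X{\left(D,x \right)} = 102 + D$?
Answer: $\frac{7327008384981}{278054282} \approx 26351.0$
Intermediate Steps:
$P{\left(a \right)} = 0$
$26351 - \frac{1}{X{\left(92,P{\left(10 \right)} \right)} + \left(-20291 + f{\left(59,63 \right)}\right) \left(-23654 + 9908\right)} = 26351 - \frac{1}{\left(102 + 92\right) + \left(-20291 + 63\right) \left(-23654 + 9908\right)} = 26351 - \frac{1}{194 - -278054088} = 26351 - \frac{1}{194 + 278054088} = 26351 - \frac{1}{278054282} = \frac{7327008384981}{278054282}$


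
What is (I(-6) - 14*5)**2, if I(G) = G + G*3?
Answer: 8836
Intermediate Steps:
I(G) = 4*G (I(G) = G + 3*G = 4*G)
(I(-6) - 14*5)**2 = (4*(-6) - 14*5)**2 = (-24 - 70)**2 = (-94)**2 = 8836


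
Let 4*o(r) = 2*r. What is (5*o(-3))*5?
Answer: -75/2 ≈ -37.500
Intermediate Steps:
o(r) = r/2 (o(r) = (2*r)/4 = r/2)
(5*o(-3))*5 = (5*((½)*(-3)))*5 = (5*(-3/2))*5 = -15/2*5 = -75/2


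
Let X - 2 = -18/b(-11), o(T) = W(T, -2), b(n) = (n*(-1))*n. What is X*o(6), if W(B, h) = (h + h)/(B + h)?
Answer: -260/121 ≈ -2.1488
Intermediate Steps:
b(n) = -n**2 (b(n) = (-n)*n = -n**2)
W(B, h) = 2*h/(B + h) (W(B, h) = (2*h)/(B + h) = 2*h/(B + h))
o(T) = -4/(-2 + T) (o(T) = 2*(-2)/(T - 2) = 2*(-2)/(-2 + T) = -4/(-2 + T))
X = 260/121 (X = 2 - 18/((-1*(-11)**2)) = 2 - 18/((-1*121)) = 2 - 18/(-121) = 2 - 18*(-1/121) = 2 + 18/121 = 260/121 ≈ 2.1488)
X*o(6) = 260*(-4/(-2 + 6))/121 = 260*(-4/4)/121 = 260*(-4*1/4)/121 = (260/121)*(-1) = -260/121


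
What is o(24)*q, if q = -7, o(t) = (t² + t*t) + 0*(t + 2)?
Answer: -8064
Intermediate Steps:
o(t) = 2*t² (o(t) = (t² + t²) + 0*(2 + t) = 2*t² + 0 = 2*t²)
o(24)*q = (2*24²)*(-7) = (2*576)*(-7) = 1152*(-7) = -8064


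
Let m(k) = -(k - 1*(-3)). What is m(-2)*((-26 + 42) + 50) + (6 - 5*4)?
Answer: -80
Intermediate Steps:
m(k) = -3 - k (m(k) = -(k + 3) = -(3 + k) = -3 - k)
m(-2)*((-26 + 42) + 50) + (6 - 5*4) = (-3 - 1*(-2))*((-26 + 42) + 50) + (6 - 5*4) = (-3 + 2)*(16 + 50) + (6 - 20) = -1*66 - 14 = -66 - 14 = -80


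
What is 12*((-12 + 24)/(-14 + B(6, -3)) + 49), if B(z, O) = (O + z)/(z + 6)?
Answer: 31764/55 ≈ 577.53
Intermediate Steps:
B(z, O) = (O + z)/(6 + z)
12*((-12 + 24)/(-14 + B(6, -3)) + 49) = 12*((-12 + 24)/(-14 + (-3 + 6)/(6 + 6)) + 49) = 12*(12/(-14 + 3/12) + 49) = 12*(12/(-14 + (1/12)*3) + 49) = 12*(12/(-14 + ¼) + 49) = 12*(12/(-55/4) + 49) = 12*(12*(-4/55) + 49) = 12*(-48/55 + 49) = 12*(2647/55) = 31764/55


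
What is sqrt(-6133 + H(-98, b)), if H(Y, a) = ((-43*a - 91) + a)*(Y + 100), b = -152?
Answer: 3*sqrt(717) ≈ 80.331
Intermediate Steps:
H(Y, a) = (-91 - 42*a)*(100 + Y) (H(Y, a) = ((-91 - 43*a) + a)*(100 + Y) = (-91 - 42*a)*(100 + Y))
sqrt(-6133 + H(-98, b)) = sqrt(-6133 + (-9100 - 4200*(-152) - 91*(-98) - 42*(-98)*(-152))) = sqrt(-6133 + (-9100 + 638400 + 8918 - 625632)) = sqrt(-6133 + 12586) = sqrt(6453) = 3*sqrt(717)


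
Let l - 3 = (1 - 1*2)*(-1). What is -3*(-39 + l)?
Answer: 105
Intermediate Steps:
l = 4 (l = 3 + (1 - 1*2)*(-1) = 3 + (1 - 2)*(-1) = 3 - 1*(-1) = 3 + 1 = 4)
-3*(-39 + l) = -3*(-39 + 4) = -3*(-35) = -1*(-105) = 105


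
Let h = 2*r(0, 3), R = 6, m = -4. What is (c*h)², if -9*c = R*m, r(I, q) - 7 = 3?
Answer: 25600/9 ≈ 2844.4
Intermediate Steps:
r(I, q) = 10 (r(I, q) = 7 + 3 = 10)
h = 20 (h = 2*10 = 20)
c = 8/3 (c = -2*(-4)/3 = -⅑*(-24) = 8/3 ≈ 2.6667)
(c*h)² = ((8/3)*20)² = (160/3)² = 25600/9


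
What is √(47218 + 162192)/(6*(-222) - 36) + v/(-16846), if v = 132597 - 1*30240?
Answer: -102357/16846 - √209410/1368 ≈ -6.4106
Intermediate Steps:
v = 102357 (v = 132597 - 30240 = 102357)
√(47218 + 162192)/(6*(-222) - 36) + v/(-16846) = √(47218 + 162192)/(6*(-222) - 36) + 102357/(-16846) = √209410/(-1332 - 36) + 102357*(-1/16846) = √209410/(-1368) - 102357/16846 = √209410*(-1/1368) - 102357/16846 = -√209410/1368 - 102357/16846 = -102357/16846 - √209410/1368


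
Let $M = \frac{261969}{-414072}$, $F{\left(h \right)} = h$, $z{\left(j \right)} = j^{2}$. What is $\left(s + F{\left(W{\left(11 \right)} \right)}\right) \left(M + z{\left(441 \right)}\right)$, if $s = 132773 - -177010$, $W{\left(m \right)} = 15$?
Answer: $\frac{153998051313877}{2556} \approx 6.025 \cdot 10^{10}$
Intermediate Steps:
$M = - \frac{87323}{138024}$ ($M = 261969 \left(- \frac{1}{414072}\right) = - \frac{87323}{138024} \approx -0.63267$)
$s = 309783$ ($s = 132773 + 177010 = 309783$)
$\left(s + F{\left(W{\left(11 \right)} \right)}\right) \left(M + z{\left(441 \right)}\right) = \left(309783 + 15\right) \left(- \frac{87323}{138024} + 441^{2}\right) = 309798 \left(- \frac{87323}{138024} + 194481\right) = 309798 \cdot \frac{26842958221}{138024} = \frac{153998051313877}{2556}$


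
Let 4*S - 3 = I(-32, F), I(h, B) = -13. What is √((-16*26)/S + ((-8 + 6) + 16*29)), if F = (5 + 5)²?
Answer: √15710/5 ≈ 25.068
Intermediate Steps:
F = 100 (F = 10² = 100)
S = -5/2 (S = ¾ + (¼)*(-13) = ¾ - 13/4 = -5/2 ≈ -2.5000)
√((-16*26)/S + ((-8 + 6) + 16*29)) = √((-16*26)/(-5/2) + ((-8 + 6) + 16*29)) = √(-416*(-⅖) + (-2 + 464)) = √(832/5 + 462) = √(3142/5) = √15710/5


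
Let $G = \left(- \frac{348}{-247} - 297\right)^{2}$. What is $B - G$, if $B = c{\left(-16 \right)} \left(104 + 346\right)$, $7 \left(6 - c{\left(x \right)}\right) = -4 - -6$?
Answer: $- \frac{36216080847}{427063} \approx -84803.0$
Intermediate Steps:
$c{\left(x \right)} = \frac{40}{7}$ ($c{\left(x \right)} = 6 - \frac{-4 - -6}{7} = 6 - \frac{-4 + 6}{7} = 6 - \frac{2}{7} = \frac{40}{7}$)
$G = \frac{5330606121}{61009}$ ($G = \left(\left(-348\right) \left(- \frac{1}{247}\right) - 297\right)^{2} = \left(\frac{348}{247} - 297\right)^{2} = \left(- \frac{73011}{247}\right)^{2} = \frac{5330606121}{61009} \approx 87374.0$)
$B = \frac{18000}{7}$ ($B = \frac{40 \left(104 + 346\right)}{7} = \frac{40}{7} \cdot 450 = \frac{18000}{7} \approx 2571.4$)
$B - G = \frac{18000}{7} - \frac{5330606121}{61009} = - \frac{36216080847}{427063}$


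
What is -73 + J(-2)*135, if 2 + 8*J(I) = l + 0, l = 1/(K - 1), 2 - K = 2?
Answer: -989/8 ≈ -123.63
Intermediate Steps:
K = 0 (K = 2 - 1*2 = 2 - 2 = 0)
l = -1 (l = 1/(0 - 1) = 1/(-1) = -1)
J(I) = -3/8 (J(I) = -¼ + (-1 + 0)/8 = -¼ + (⅛)*(-1) = -¼ - ⅛ = -3/8)
-73 + J(-2)*135 = -73 - 3/8*135 = -73 - 405/8 = -989/8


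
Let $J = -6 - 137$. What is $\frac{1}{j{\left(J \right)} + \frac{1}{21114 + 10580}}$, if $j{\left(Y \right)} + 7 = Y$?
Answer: $- \frac{31694}{4754099} \approx -0.0066667$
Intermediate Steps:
$J = -143$ ($J = -6 - 137 = -143$)
$j{\left(Y \right)} = -7 + Y$
$\frac{1}{j{\left(J \right)} + \frac{1}{21114 + 10580}} = \frac{1}{\left(-7 - 143\right) + \frac{1}{21114 + 10580}} = \frac{1}{-150 + \frac{1}{31694}} = \frac{1}{- \frac{4754099}{31694}} = - \frac{31694}{4754099}$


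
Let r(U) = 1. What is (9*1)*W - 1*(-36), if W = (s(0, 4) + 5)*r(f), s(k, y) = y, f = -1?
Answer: 117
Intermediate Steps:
W = 9 (W = (4 + 5)*1 = 9*1 = 9)
(9*1)*W - 1*(-36) = (9*1)*9 - 1*(-36) = 9*9 + 36 = 81 + 36 = 117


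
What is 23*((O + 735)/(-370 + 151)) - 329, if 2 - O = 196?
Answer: -84494/219 ≈ -385.82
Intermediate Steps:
O = -194 (O = 2 - 1*196 = 2 - 196 = -194)
23*((O + 735)/(-370 + 151)) - 329 = 23*((-194 + 735)/(-370 + 151)) - 329 = 23*(541/(-219)) - 329 = 23*(541*(-1/219)) - 329 = 23*(-541/219) - 329 = -12443/219 - 329 = -84494/219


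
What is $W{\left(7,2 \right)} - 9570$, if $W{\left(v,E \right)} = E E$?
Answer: $-9566$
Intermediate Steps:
$W{\left(v,E \right)} = E^{2}$
$W{\left(7,2 \right)} - 9570 = 2^{2} - 9570 = 4 - 9570 = -9566$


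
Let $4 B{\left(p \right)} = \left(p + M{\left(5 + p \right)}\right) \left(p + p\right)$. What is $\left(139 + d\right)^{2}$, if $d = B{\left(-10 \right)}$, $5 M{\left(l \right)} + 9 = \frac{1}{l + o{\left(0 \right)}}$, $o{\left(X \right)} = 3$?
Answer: $\frac{157609}{4} \approx 39402.0$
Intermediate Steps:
$M{\left(l \right)} = - \frac{9}{5} + \frac{1}{5 \left(3 + l\right)}$ ($M{\left(l \right)} = - \frac{9}{5} + \frac{1}{5 \left(l + 3\right)} = - \frac{9}{5} + \frac{1}{5 \left(3 + l\right)}$)
$B{\left(p \right)} = \frac{p \left(p + \frac{-71 - 9 p}{5 \left(8 + p\right)}\right)}{2}$ ($B{\left(p \right)} = \frac{\left(p + \frac{-26 - 9 \left(5 + p\right)}{5 \left(3 + \left(5 + p\right)\right)}\right) \left(p + p\right)}{4} = \frac{\left(p + \frac{-26 - \left(45 + 9 p\right)}{5 \left(8 + p\right)}\right) 2 p}{4} = \frac{\left(p + \frac{-71 - 9 p}{5 \left(8 + p\right)}\right) 2 p}{4} = \frac{2 p \left(p + \frac{-71 - 9 p}{5 \left(8 + p\right)}\right)}{4} = \frac{p \left(p + \frac{-71 - 9 p}{5 \left(8 + p\right)}\right)}{2}$)
$d = \frac{119}{2}$ ($d = \frac{1}{10} \left(-10\right) \frac{1}{8 - 10} \left(-71 + 5 \left(-10\right)^{2} + 31 \left(-10\right)\right) = \frac{1}{10} \left(-10\right) \frac{1}{-2} \left(-71 + 5 \cdot 100 - 310\right) = \frac{1}{10} \left(-10\right) \left(- \frac{1}{2}\right) \left(-71 + 500 - 310\right) = \frac{1}{10} \left(-10\right) \left(- \frac{1}{2}\right) 119 = \frac{119}{2} \approx 59.5$)
$\left(139 + d\right)^{2} = \left(139 + \frac{119}{2}\right)^{2} = \left(\frac{397}{2}\right)^{2} = \frac{157609}{4}$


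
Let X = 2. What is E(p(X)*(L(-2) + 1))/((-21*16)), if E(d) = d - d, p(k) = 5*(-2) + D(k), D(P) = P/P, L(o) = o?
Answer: 0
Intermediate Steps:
D(P) = 1
p(k) = -9 (p(k) = 5*(-2) + 1 = -10 + 1 = -9)
E(d) = 0
E(p(X)*(L(-2) + 1))/((-21*16)) = 0/((-21*16)) = 0/(-336) = 0*(-1/336) = 0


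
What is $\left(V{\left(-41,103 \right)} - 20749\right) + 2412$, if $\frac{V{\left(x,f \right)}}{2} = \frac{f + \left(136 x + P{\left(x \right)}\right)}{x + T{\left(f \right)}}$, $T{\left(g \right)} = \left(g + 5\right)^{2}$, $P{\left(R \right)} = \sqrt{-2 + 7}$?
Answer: $- \frac{213141897}{11623} + \frac{2 \sqrt{5}}{11623} \approx -18338.0$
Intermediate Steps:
$P{\left(R \right)} = \sqrt{5}$
$T{\left(g \right)} = \left(5 + g\right)^{2}$
$V{\left(x,f \right)} = \frac{2 \left(f + \sqrt{5} + 136 x\right)}{x + \left(5 + f\right)^{2}}$ ($V{\left(x,f \right)} = 2 \frac{f + \left(136 x + \sqrt{5}\right)}{x + \left(5 + f\right)^{2}} = 2 \frac{f + \left(\sqrt{5} + 136 x\right)}{x + \left(5 + f\right)^{2}} = 2 \frac{f + \sqrt{5} + 136 x}{x + \left(5 + f\right)^{2}} = \frac{2 \left(f + \sqrt{5} + 136 x\right)}{x + \left(5 + f\right)^{2}}$)
$\left(V{\left(-41,103 \right)} - 20749\right) + 2412 = \left(\frac{2 \left(103 + \sqrt{5} + 136 \left(-41\right)\right)}{-41 + \left(5 + 103\right)^{2}} - 20749\right) + 2412 = \left(\frac{2 \left(103 + \sqrt{5} - 5576\right)}{-41 + 108^{2}} - 20749\right) + 2412 = \left(\frac{2 \left(-5473 + \sqrt{5}\right)}{-41 + 11664} - 20749\right) + 2412 = \left(\frac{2 \left(-5473 + \sqrt{5}\right)}{11623} - 20749\right) + 2412 = \left(2 \cdot \frac{1}{11623} \left(-5473 + \sqrt{5}\right) - 20749\right) + 2412 = \left(\left(- \frac{10946}{11623} + \frac{2 \sqrt{5}}{11623}\right) - 20749\right) + 2412 = \left(- \frac{241176573}{11623} + \frac{2 \sqrt{5}}{11623}\right) + 2412 = - \frac{213141897}{11623} + \frac{2 \sqrt{5}}{11623}$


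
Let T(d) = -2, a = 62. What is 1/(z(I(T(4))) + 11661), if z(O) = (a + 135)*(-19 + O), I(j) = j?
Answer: 1/7524 ≈ 0.00013291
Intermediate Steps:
z(O) = -3743 + 197*O (z(O) = (62 + 135)*(-19 + O) = 197*(-19 + O) = -3743 + 197*O)
1/(z(I(T(4))) + 11661) = 1/((-3743 + 197*(-2)) + 11661) = 1/((-3743 - 394) + 11661) = 1/(-4137 + 11661) = 1/7524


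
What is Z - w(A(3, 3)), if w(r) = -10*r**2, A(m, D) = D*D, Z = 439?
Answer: 1249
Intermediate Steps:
A(m, D) = D**2
Z - w(A(3, 3)) = 439 - (-10)*(3**2)**2 = 439 - (-10)*9**2 = 439 - (-10)*81 = 439 - 1*(-810) = 439 + 810 = 1249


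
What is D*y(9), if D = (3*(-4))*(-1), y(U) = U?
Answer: 108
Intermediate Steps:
D = 12 (D = -12*(-1) = 12)
D*y(9) = 12*9 = 108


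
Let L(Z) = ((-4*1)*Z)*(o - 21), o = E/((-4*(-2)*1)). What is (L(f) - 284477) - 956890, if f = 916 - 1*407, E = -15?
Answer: -2389587/2 ≈ -1.1948e+6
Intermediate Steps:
f = 509 (f = 916 - 407 = 509)
o = -15/8 (o = -15/(-4*(-2)*1) = -15/(8*1) = -15/8 ≈ -1.8750)
L(Z) = 183*Z/2 (L(Z) = ((-4*1)*Z)*(-15/8 - 21) = -4*Z*(-183/8) = 183*Z/2)
(L(f) - 284477) - 956890 = ((183/2)*509 - 284477) - 956890 = (93147/2 - 284477) - 956890 = -475807/2 - 956890 = -2389587/2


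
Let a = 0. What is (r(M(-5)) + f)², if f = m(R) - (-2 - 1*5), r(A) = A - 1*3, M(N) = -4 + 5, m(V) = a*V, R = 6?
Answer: 25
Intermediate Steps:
m(V) = 0 (m(V) = 0*V = 0)
M(N) = 1
r(A) = -3 + A (r(A) = A - 3 = -3 + A)
f = 7 (f = 0 - (-2 - 1*5) = 0 - (-2 - 5) = 0 - 1*(-7) = 0 + 7 = 7)
(r(M(-5)) + f)² = ((-3 + 1) + 7)² = (-2 + 7)² = 5² = 25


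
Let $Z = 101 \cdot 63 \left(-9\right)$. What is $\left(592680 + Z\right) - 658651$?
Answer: $-123238$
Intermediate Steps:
$Z = -57267$ ($Z = 6363 \left(-9\right) = -57267$)
$\left(592680 + Z\right) - 658651 = \left(592680 - 57267\right) - 658651 = 535413 - 658651 = -123238$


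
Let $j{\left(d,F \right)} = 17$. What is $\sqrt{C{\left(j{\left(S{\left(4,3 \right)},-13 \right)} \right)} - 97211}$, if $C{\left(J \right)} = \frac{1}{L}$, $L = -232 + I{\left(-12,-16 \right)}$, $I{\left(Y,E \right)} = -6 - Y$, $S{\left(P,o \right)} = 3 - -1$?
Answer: $\frac{i \sqrt{4965149262}}{226} \approx 311.79 i$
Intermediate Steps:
$S{\left(P,o \right)} = 4$ ($S{\left(P,o \right)} = 3 + 1 = 4$)
$L = -226$ ($L = -232 - -6 = -232 + \left(-6 + 12\right) = -232 + 6 = -226$)
$C{\left(J \right)} = - \frac{1}{226}$ ($C{\left(J \right)} = \frac{1}{-226} = - \frac{1}{226}$)
$\sqrt{C{\left(j{\left(S{\left(4,3 \right)},-13 \right)} \right)} - 97211} = \sqrt{- \frac{1}{226} - 97211} = \sqrt{- \frac{21969687}{226}} = \frac{i \sqrt{4965149262}}{226}$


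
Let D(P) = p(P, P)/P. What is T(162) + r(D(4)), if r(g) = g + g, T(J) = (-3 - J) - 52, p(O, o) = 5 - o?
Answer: -433/2 ≈ -216.50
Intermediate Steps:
T(J) = -55 - J
D(P) = (5 - P)/P
r(g) = 2*g
T(162) + r(D(4)) = (-55 - 1*162) + 2*((5 - 1*4)/4) = (-55 - 162) + 2*((5 - 4)/4) = -217 + 2*((1/4)*1) = -217 + 2*(1/4) = -217 + 1/2 = -433/2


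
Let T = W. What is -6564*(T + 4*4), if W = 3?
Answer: -124716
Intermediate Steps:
T = 3
-6564*(T + 4*4) = -6564*(3 + 4*4) = -6564*(3 + 16) = -6564*19 = -124716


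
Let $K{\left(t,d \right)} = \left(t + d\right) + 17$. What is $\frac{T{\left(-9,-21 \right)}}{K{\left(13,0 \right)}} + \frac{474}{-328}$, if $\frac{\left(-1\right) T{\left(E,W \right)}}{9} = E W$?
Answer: $- \frac{47679}{820} \approx -58.145$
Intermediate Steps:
$K{\left(t,d \right)} = 17 + d + t$ ($K{\left(t,d \right)} = \left(d + t\right) + 17 = 17 + d + t$)
$T{\left(E,W \right)} = - 9 E W$
$\frac{T{\left(-9,-21 \right)}}{K{\left(13,0 \right)}} + \frac{474}{-328} = \frac{\left(-9\right) \left(-9\right) \left(-21\right)}{17 + 0 + 13} + \frac{474}{-328} = - \frac{1701}{30} + 474 \left(- \frac{1}{328}\right) = \left(-1701\right) \frac{1}{30} - \frac{237}{164} = - \frac{567}{10} - \frac{237}{164} = - \frac{47679}{820}$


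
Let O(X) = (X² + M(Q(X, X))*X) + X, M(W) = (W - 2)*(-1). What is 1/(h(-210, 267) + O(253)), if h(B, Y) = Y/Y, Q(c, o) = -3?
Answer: 1/65528 ≈ 1.5261e-5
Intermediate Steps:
M(W) = 2 - W (M(W) = (-2 + W)*(-1) = 2 - W)
h(B, Y) = 1
O(X) = X² + 6*X (O(X) = (X² + (2 - 1*(-3))*X) + X = (X² + (2 + 3)*X) + X = (X² + 5*X) + X = X² + 6*X)
1/(h(-210, 267) + O(253)) = 1/(1 + 253*(6 + 253)) = 1/(1 + 253*259) = 1/(1 + 65527) = 1/65528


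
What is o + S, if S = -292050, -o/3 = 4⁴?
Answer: -292818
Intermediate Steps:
o = -768 (o = -3*4⁴ = -3*256 = -768)
o + S = -768 - 292050 = -292818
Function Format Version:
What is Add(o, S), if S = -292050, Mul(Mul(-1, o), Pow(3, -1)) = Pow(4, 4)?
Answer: -292818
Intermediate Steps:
o = -768 (o = Mul(-3, Pow(4, 4)) = Mul(-3, 256) = -768)
Add(o, S) = Add(-768, -292050) = -292818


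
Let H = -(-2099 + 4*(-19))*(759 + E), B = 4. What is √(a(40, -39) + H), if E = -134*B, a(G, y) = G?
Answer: √485065 ≈ 696.47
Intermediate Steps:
E = -536 (E = -134*4 = -536)
H = 485025 (H = -(-2099 + 4*(-19))*(759 - 536) = -(-2099 - 76)*223 = -(-2175)*223 = -1*(-485025) = 485025)
√(a(40, -39) + H) = √(40 + 485025) = √485065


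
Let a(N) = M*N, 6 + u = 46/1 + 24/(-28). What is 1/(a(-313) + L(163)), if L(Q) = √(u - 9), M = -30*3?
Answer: 197190/5554842089 - √1477/5554842089 ≈ 3.5492e-5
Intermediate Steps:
M = -90
u = 274/7 (u = -6 + (46/1 + 24/(-28)) = -6 + (46*1 + 24*(-1/28)) = -6 + (46 - 6/7) = -6 + 316/7 = 274/7 ≈ 39.143)
a(N) = -90*N
L(Q) = √1477/7 (L(Q) = √(274/7 - 9) = √(211/7) = √1477/7)
1/(a(-313) + L(163)) = 1/(-90*(-313) + √1477/7) = 1/(28170 + √1477/7)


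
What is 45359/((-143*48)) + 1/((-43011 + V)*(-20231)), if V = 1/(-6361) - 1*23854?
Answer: -17741175258139055/2684702638627152 ≈ -6.6082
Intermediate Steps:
V = -151735295/6361 (V = -1/6361 - 23854 = -151735295/6361 ≈ -23854.)
45359/((-143*48)) + 1/((-43011 + V)*(-20231)) = 45359/((-143*48)) + 1/(-43011 - 151735295/6361*(-20231)) = 45359/(-6864) - 1/20231/(-425328266/6361) = 45359*(-1/6864) - 6361/425328266*(-1/20231) = -45359/6864 + 6361/8604816149446 = -17741175258139055/2684702638627152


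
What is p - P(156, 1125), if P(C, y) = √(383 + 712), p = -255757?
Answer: -255757 - √1095 ≈ -2.5579e+5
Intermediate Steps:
P(C, y) = √1095
p - P(156, 1125) = -255757 - √1095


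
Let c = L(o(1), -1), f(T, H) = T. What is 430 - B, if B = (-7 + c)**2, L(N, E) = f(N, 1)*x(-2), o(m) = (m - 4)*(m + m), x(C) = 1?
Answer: 261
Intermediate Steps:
o(m) = 2*m*(-4 + m) (o(m) = (-4 + m)*(2*m) = 2*m*(-4 + m))
L(N, E) = N (L(N, E) = N*1 = N)
c = -6 (c = 2*1*(-4 + 1) = 2*1*(-3) = -6)
B = 169 (B = (-7 - 6)**2 = (-13)**2 = 169)
430 - B = 430 - 1*169 = 430 - 169 = 261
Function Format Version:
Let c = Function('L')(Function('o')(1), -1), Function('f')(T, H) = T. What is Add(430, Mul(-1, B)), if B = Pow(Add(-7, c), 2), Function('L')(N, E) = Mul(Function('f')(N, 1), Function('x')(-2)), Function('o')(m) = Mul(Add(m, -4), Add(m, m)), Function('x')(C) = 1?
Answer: 261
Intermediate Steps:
Function('o')(m) = Mul(2, m, Add(-4, m)) (Function('o')(m) = Mul(Add(-4, m), Mul(2, m)) = Mul(2, m, Add(-4, m)))
Function('L')(N, E) = N (Function('L')(N, E) = Mul(N, 1) = N)
c = -6 (c = Mul(2, 1, Add(-4, 1)) = Mul(2, 1, -3) = -6)
B = 169 (B = Pow(Add(-7, -6), 2) = Pow(-13, 2) = 169)
Add(430, Mul(-1, B)) = Add(430, Mul(-1, 169)) = Add(430, -169) = 261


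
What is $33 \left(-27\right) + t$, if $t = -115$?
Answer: $-1006$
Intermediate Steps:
$33 \left(-27\right) + t = 33 \left(-27\right) - 115 = -891 - 115 = -1006$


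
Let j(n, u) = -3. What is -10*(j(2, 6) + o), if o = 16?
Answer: -130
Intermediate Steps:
-10*(j(2, 6) + o) = -10*(-3 + 16) = -10*13 = -130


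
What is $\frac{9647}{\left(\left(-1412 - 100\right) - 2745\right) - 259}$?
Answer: $- \frac{9647}{4516} \approx -2.1362$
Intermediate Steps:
$\frac{9647}{\left(\left(-1412 - 100\right) - 2745\right) - 259} = \frac{9647}{\left(-1512 - 2745\right) - 259} = \frac{9647}{-4257 - 259} = \frac{9647}{-4516} = 9647 \left(- \frac{1}{4516}\right) = - \frac{9647}{4516}$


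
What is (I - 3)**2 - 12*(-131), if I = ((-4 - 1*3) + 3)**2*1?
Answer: 1741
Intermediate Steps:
I = 16 (I = ((-4 - 3) + 3)**2*1 = (-7 + 3)**2*1 = (-4)**2*1 = 16*1 = 16)
(I - 3)**2 - 12*(-131) = (16 - 3)**2 - 12*(-131) = 13**2 + 1572 = 169 + 1572 = 1741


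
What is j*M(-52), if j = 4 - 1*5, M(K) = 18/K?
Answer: 9/26 ≈ 0.34615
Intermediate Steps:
j = -1 (j = 4 - 5 = -1)
j*M(-52) = -18/(-52) = -18*(-1)/52 = -1*(-9/26) = 9/26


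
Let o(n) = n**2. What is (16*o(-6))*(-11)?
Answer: -6336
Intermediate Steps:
(16*o(-6))*(-11) = (16*(-6)**2)*(-11) = (16*36)*(-11) = 576*(-11) = -6336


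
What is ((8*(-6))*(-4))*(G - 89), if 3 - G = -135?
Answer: 9408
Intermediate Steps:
G = 138 (G = 3 - 1*(-135) = 3 + 135 = 138)
((8*(-6))*(-4))*(G - 89) = ((8*(-6))*(-4))*(138 - 89) = -48*(-4)*49 = 192*49 = 9408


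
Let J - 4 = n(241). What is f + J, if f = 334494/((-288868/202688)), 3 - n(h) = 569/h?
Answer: -4084743933682/17404297 ≈ -2.3470e+5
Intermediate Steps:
n(h) = 3 - 569/h
f = -16949479968/72217 (f = 334494/((-288868*1/202688)) = 334494/(-72217/50672) = 334494*(-50672/72217) = -16949479968/72217 ≈ -2.3470e+5)
J = 1118/241 (J = 4 + (3 - 569/241) = 4 + 154/241 = 1118/241 ≈ 4.6390)
f + J = -16949479968/72217 + 1118/241 = -4084743933682/17404297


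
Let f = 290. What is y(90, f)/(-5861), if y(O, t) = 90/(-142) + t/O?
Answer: -1654/3745179 ≈ -0.00044163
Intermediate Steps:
y(O, t) = -45/71 + t/O (y(O, t) = 90*(-1/142) + t/O = -45/71 + t/O)
y(90, f)/(-5861) = (-45/71 + 290/90)/(-5861) = (-45/71 + 290*(1/90))*(-1/5861) = (-45/71 + 29/9)*(-1/5861) = (1654/639)*(-1/5861) = -1654/3745179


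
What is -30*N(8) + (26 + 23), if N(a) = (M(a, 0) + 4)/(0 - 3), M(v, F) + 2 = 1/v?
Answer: 281/4 ≈ 70.250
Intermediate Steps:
M(v, F) = -2 + 1/v
N(a) = -⅔ - 1/(3*a) (N(a) = ((-2 + 1/a) + 4)/(0 - 3) = (2 + 1/a)/(-3) = (2 + 1/a)*(-⅓) = -⅔ - 1/(3*a))
-30*N(8) + (26 + 23) = -10*(-1 - 2*8)/8 + (26 + 23) = -10*(-1 - 16)/8 + 49 = -10*(-17)/8 + 49 = -30*(-17/24) + 49 = 85/4 + 49 = 281/4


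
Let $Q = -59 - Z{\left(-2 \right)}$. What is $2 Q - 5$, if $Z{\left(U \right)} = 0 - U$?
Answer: $-127$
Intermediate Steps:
$Z{\left(U \right)} = - U$
$Q = -61$ ($Q = -59 - \left(-1\right) \left(-2\right) = -59 - 2 = -61$)
$2 Q - 5 = 2 \left(-61\right) - 5 = -122 - 5 = -127$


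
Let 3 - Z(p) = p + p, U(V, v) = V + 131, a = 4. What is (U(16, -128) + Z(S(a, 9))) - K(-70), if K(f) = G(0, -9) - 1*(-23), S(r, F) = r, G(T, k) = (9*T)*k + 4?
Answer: 115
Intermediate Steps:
G(T, k) = 4 + 9*T*k (G(T, k) = 9*T*k + 4 = 4 + 9*T*k)
U(V, v) = 131 + V
Z(p) = 3 - 2*p (Z(p) = 3 - (p + p) = 3 - 2*p)
K(f) = 27 (K(f) = (4 + 9*0*(-9)) - 1*(-23) = (4 + 0) + 23 = 4 + 23 = 27)
(U(16, -128) + Z(S(a, 9))) - K(-70) = ((131 + 16) + (3 - 2*4)) - 1*27 = (147 + (3 - 8)) - 27 = (147 - 5) - 27 = 142 - 27 = 115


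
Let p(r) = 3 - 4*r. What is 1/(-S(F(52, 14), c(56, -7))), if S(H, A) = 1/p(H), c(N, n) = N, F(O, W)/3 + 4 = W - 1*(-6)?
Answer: 189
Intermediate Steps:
F(O, W) = 6 + 3*W (F(O, W) = -12 + 3*(W - 1*(-6)) = -12 + 3*(W + 6) = -12 + 3*(6 + W) = -12 + (18 + 3*W) = 6 + 3*W)
S(H, A) = 1/(3 - 4*H)
1/(-S(F(52, 14), c(56, -7))) = 1/(-(-1)/(-3 + 4*(6 + 3*14))) = 1/(-(-1)/(-3 + 4*(6 + 42))) = 1/(-(-1)/(-3 + 4*48)) = 1/(-(-1)/(-3 + 192)) = 1/(-(-1)/189) = 1/(-1*(-1/189)) = 1/(1/189) = 189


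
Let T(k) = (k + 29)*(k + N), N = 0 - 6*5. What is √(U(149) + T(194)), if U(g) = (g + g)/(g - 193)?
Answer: √17697570/22 ≈ 191.22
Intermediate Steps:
N = -30 (N = 0 - 30 = -30)
T(k) = (-30 + k)*(29 + k) (T(k) = (k + 29)*(k - 30) = (29 + k)*(-30 + k) = (-30 + k)*(29 + k))
U(g) = 2*g/(-193 + g) (U(g) = (2*g)/(-193 + g) = 2*g/(-193 + g))
√(U(149) + T(194)) = √(2*149/(-193 + 149) + (-870 + 194² - 1*194)) = √(2*149/(-44) + (-870 + 37636 - 194)) = √(2*149*(-1/44) + 36572) = √(-149/22 + 36572) = √(804435/22) = √17697570/22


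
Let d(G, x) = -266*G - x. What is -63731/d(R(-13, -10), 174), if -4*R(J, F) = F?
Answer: 63731/839 ≈ 75.961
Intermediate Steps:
R(J, F) = -F/4
d(G, x) = -x - 266*G
-63731/d(R(-13, -10), 174) = -63731/(-1*174 - (-133)*(-10)/2) = -63731/(-174 - 266*5/2) = -63731/(-174 - 665) = -63731/(-839) = -63731*(-1/839) = 63731/839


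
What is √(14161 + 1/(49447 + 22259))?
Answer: √72812327995902/71706 ≈ 119.00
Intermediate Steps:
√(14161 + 1/(49447 + 22259)) = √(14161 + 1/71706) = √(1015428667/71706) = √72812327995902/71706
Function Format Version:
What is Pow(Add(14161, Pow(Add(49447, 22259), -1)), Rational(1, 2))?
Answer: Mul(Rational(1, 71706), Pow(72812327995902, Rational(1, 2))) ≈ 119.00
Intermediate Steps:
Pow(Add(14161, Pow(Add(49447, 22259), -1)), Rational(1, 2)) = Pow(Add(14161, Pow(71706, -1)), Rational(1, 2)) = Pow(Add(14161, Rational(1, 71706)), Rational(1, 2)) = Pow(Rational(1015428667, 71706), Rational(1, 2)) = Mul(Rational(1, 71706), Pow(72812327995902, Rational(1, 2)))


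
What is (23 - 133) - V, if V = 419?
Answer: -529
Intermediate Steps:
(23 - 133) - V = (23 - 133) - 1*419 = -110 - 419 = -529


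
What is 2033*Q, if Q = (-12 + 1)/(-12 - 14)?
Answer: 22363/26 ≈ 860.12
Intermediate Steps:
Q = 11/26 (Q = -11/(-26) = -11*(-1/26) = 11/26 ≈ 0.42308)
2033*Q = 2033*(11/26) = 22363/26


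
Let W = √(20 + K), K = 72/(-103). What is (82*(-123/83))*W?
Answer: -20172*√51191/8549 ≈ -533.86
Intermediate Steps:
K = -72/103 (K = 72*(-1/103) = -72/103 ≈ -0.69903)
W = 2*√51191/103 (W = √(20 - 72/103) = √(1988/103) = 2*√51191/103 ≈ 4.3933)
(82*(-123/83))*W = (82*(-123/83))*(2*√51191/103) = -20172*√51191/8549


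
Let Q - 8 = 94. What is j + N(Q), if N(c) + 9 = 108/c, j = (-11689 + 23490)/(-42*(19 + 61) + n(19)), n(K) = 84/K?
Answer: -12418783/1083852 ≈ -11.458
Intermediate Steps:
Q = 102 (Q = 8 + 94 = 102)
j = -224219/63756 (j = (-11689 + 23490)/(-42*(19 + 61) + 84/19) = 11801/(-42*80 + 84*(1/19)) = 11801/(-3360 + 84/19) = 11801/(-63756/19) = 11801*(-19/63756) = -224219/63756 ≈ -3.5168)
N(c) = -9 + 108/c
j + N(Q) = -224219/63756 + (-9 + 108/102) = -224219/63756 + (-9 + 108*(1/102)) = -224219/63756 + (-9 + 18/17) = -224219/63756 - 135/17 = -12418783/1083852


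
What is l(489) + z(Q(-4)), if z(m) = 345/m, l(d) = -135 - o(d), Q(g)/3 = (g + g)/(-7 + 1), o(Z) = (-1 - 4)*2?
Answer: -155/4 ≈ -38.750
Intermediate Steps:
o(Z) = -10 (o(Z) = -5*2 = -10)
Q(g) = -g (Q(g) = 3*((g + g)/(-7 + 1)) = 3*((2*g)/(-6)) = 3*((2*g)*(-⅙)) = 3*(-g/3) = -g)
l(d) = -125 (l(d) = -135 - 1*(-10) = -135 + 10 = -125)
l(489) + z(Q(-4)) = -125 + 345/((-1*(-4))) = -125 + 345/4 = -155/4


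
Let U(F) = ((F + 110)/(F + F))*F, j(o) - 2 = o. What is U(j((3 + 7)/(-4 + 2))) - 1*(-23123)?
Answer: 46353/2 ≈ 23177.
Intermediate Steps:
j(o) = 2 + o
U(F) = 55 + F/2 (U(F) = ((110 + F)/((2*F)))*F = ((110 + F)*(1/(2*F)))*F = ((110 + F)/(2*F))*F = 55 + F/2)
U(j((3 + 7)/(-4 + 2))) - 1*(-23123) = (55 + (2 + (3 + 7)/(-4 + 2))/2) - 1*(-23123) = (55 + (2 + 10/(-2))/2) + 23123 = (55 + (2 + 10*(-1/2))/2) + 23123 = (55 + (2 - 5)/2) + 23123 = (55 + (1/2)*(-3)) + 23123 = (55 - 3/2) + 23123 = 107/2 + 23123 = 46353/2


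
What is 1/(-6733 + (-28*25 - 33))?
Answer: -1/7466 ≈ -0.00013394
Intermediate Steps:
1/(-6733 + (-28*25 - 33)) = 1/(-6733 + (-700 - 33)) = 1/(-6733 - 733) = 1/(-7466) = -1/7466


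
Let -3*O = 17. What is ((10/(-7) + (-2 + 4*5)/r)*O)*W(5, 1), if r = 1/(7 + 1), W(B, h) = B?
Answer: -84830/21 ≈ -4039.5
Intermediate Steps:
O = -17/3 (O = -⅓*17 = -17/3 ≈ -5.6667)
r = ⅛ (r = 1/8 = ⅛ ≈ 0.12500)
((10/(-7) + (-2 + 4*5)/r)*O)*W(5, 1) = ((10/(-7) + (-2 + 4*5)/(⅛))*(-17/3))*5 = ((10*(-⅐) + (-2 + 20)*8)*(-17/3))*5 = ((-10/7 + 18*8)*(-17/3))*5 = ((-10/7 + 144)*(-17/3))*5 = ((998/7)*(-17/3))*5 = -16966/21*5 = -84830/21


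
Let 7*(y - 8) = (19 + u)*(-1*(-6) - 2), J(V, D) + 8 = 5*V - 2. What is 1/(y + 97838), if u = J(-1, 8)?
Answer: 7/684938 ≈ 1.0220e-5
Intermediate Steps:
J(V, D) = -10 + 5*V (J(V, D) = -8 + (5*V - 2) = -8 + (-2 + 5*V) = -10 + 5*V)
u = -15 (u = -10 + 5*(-1) = -10 - 5 = -15)
y = 72/7 (y = 8 + ((19 - 15)*(-1*(-6) - 2))/7 = 8 + (4*(6 - 2))/7 = 8 + (4*4)/7 = 8 + (1/7)*16 = 8 + 16/7 = 72/7 ≈ 10.286)
1/(y + 97838) = 1/(72/7 + 97838) = 1/(684938/7) = 7/684938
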